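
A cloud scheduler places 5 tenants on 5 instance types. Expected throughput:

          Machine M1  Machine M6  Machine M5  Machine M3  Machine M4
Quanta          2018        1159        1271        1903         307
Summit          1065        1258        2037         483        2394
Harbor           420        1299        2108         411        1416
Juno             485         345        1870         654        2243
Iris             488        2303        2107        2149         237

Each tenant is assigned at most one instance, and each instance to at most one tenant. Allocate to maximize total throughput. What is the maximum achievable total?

Optimal: Quanta→Machine M1 (2018 ops/s), Summit→Machine M6 (1258 ops/s), Harbor→Machine M5 (2108 ops/s), Juno→Machine M4 (2243 ops/s), Iris→Machine M3 (2149 ops/s) — total 2018+1258+2108+2243+2149 = 9776 ops/s.

Maximum total: 9776 ops/s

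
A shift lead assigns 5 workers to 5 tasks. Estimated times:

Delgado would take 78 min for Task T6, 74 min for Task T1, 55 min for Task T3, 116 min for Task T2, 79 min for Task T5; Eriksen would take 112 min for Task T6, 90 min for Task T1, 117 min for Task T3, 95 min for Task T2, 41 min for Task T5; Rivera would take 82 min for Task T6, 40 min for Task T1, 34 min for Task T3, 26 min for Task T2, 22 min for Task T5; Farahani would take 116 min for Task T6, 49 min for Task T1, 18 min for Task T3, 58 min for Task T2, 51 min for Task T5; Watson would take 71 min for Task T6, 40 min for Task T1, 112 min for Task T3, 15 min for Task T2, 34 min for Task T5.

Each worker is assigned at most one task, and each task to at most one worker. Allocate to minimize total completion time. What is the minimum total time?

Min total: 192 min

Optimal: Delgado→Task T6 (78 min), Eriksen→Task T5 (41 min), Rivera→Task T1 (40 min), Farahani→Task T3 (18 min), Watson→Task T2 (15 min) — total 78+41+40+18+15 = 192 min.
Column-greedy (each task in turn goes to its cheapest remaining worker) gives 303 min, worse by 111.
Next-best assignment: Delgado→Task T6, Eriksen→Task T5, Rivera→Task T2, Farahani→Task T3, Watson→Task T1 = 203 min.
No other one-to-one assignment undercuts 192 min.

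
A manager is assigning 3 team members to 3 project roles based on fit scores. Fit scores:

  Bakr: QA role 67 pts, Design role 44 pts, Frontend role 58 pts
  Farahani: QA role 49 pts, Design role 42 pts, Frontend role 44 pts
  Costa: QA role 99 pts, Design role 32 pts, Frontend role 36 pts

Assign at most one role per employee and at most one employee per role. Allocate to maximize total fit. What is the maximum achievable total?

This is a one-to-one assignment (maximum-weight bipartite matching).
Optimal: Bakr→Frontend role (58 pts), Farahani→Design role (42 pts), Costa→QA role (99 pts) — total 58+42+99 = 199 pts.
No other one-to-one assignment exceeds 199 pts.

Maximum total: 199 pts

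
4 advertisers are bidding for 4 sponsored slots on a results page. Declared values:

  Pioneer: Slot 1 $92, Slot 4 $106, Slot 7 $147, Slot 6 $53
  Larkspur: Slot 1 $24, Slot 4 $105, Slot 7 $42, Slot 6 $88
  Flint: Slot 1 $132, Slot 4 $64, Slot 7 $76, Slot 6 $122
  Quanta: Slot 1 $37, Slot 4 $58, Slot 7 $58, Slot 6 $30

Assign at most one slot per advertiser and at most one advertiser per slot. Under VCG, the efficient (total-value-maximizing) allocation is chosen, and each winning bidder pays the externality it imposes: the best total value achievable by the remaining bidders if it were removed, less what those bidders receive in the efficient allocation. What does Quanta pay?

Quanta pays $17.

Efficient allocation: Pioneer→Slot 7 ($147), Larkspur→Slot 6 ($88), Flint→Slot 1 ($132), Quanta→Slot 4 ($58); total welfare W = $425.
Quanta receives Slot 4 at value $58, so the others get W − 58 = $367.
Without Quanta: best allocation of the remaining 3 bidders over all 4 slots is Pioneer→Slot 7 ($147), Larkspur→Slot 4 ($105), Flint→Slot 1 ($132), total $384.
VCG payment = (others' best without Quanta) − (others' welfare with Quanta) = 384 − 367 = $17.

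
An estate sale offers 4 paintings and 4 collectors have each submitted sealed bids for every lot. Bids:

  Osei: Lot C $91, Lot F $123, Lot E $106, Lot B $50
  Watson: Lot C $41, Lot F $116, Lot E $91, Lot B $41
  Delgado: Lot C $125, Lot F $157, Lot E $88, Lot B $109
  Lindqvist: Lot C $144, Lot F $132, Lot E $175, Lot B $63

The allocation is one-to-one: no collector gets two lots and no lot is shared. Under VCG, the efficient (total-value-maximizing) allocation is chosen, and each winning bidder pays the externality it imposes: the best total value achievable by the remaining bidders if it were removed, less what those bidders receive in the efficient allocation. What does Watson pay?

Efficient allocation: Osei→Lot C ($91), Watson→Lot F ($116), Delgado→Lot B ($109), Lindqvist→Lot E ($175); total welfare W = $491.
Watson receives Lot F at value $116, so the others get W − 116 = $375.
Without Watson: best allocation of the remaining 3 bidders over all 4 lots is Osei→Lot C ($91), Delgado→Lot F ($157), Lindqvist→Lot E ($175), total $423.
VCG payment = (others' best without Watson) − (others' welfare with Watson) = 423 − 375 = $48.

Watson pays $48.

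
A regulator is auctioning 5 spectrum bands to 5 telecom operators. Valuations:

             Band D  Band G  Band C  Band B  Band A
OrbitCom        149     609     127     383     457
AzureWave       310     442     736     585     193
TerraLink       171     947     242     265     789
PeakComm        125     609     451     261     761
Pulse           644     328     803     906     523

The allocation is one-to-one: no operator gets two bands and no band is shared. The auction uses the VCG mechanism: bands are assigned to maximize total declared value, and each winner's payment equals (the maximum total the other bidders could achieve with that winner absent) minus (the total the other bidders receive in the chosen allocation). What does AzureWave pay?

Efficient allocation: OrbitCom→Band D ($149M), AzureWave→Band C ($736M), TerraLink→Band G ($947M), PeakComm→Band A ($761M), Pulse→Band B ($906M); total welfare W = $3499M.
AzureWave receives Band C at value $736M, so the others get W − 736 = $2763M.
Without AzureWave: best allocation of the remaining 4 bidders over all 5 bands is OrbitCom→Band B ($383M), TerraLink→Band G ($947M), PeakComm→Band A ($761M), Pulse→Band C ($803M), total $2894M.
VCG payment = (others' best without AzureWave) − (others' welfare with AzureWave) = 2894 − 2763 = $131M.

AzureWave pays $131M.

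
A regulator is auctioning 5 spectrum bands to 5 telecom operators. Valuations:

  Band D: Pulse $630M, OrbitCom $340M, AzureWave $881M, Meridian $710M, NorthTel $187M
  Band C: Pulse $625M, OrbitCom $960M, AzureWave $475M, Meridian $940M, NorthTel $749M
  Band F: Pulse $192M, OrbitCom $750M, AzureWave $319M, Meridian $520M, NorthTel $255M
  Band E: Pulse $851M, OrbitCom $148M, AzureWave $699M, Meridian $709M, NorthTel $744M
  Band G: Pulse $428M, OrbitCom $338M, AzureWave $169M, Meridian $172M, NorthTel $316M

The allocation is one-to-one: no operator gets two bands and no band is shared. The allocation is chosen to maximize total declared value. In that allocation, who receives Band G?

Optimal: Pulse→Band G ($428M), OrbitCom→Band F ($750M), AzureWave→Band D ($881M), Meridian→Band C ($940M), NorthTel→Band E ($744M) — total 428+750+881+940+744 = $3743M.
Column-greedy (each band in turn goes to its best remaining operator) gives $3528M, worse by 215.
Swapping Meridian↔NorthTel (Meridian→Band E $709M, NorthTel→Band C $749M) loses 226.
Pulse's own top band is Band E ($851M), but forcing Pulse→Band E and reassigning the rest optimally gives only $3738M — worse by 5.

Pulse receives Band G.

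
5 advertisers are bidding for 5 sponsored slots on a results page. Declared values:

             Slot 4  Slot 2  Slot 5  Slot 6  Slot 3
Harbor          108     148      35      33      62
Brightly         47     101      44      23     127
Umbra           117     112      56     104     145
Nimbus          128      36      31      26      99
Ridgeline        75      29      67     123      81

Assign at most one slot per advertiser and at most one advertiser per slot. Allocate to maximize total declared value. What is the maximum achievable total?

Max total: $588

Optimal: Harbor→Slot 2 ($148), Brightly→Slot 5 ($44), Umbra→Slot 3 ($145), Nimbus→Slot 4 ($128), Ridgeline→Slot 6 ($123) — total 148+44+145+128+123 = $588.
Column-greedy (each slot in turn goes to its best remaining advertiser) gives $574, worse by 14.
Swapping Ridgeline↔Harbor (Ridgeline→Slot 2 $29, Harbor→Slot 6 $33) loses 209.
Checked against all permutations: $588 is optimal.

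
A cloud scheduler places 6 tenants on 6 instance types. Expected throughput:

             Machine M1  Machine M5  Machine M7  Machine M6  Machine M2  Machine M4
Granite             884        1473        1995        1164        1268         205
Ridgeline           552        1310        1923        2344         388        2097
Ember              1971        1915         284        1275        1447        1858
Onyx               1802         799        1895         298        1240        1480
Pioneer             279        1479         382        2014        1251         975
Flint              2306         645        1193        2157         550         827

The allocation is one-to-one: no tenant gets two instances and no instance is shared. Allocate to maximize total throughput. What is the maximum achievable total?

Maximum total: 11567 ops/s

Optimal: Granite→Machine M7 (1995 ops/s), Ridgeline→Machine M4 (2097 ops/s), Ember→Machine M5 (1915 ops/s), Onyx→Machine M2 (1240 ops/s), Pioneer→Machine M6 (2014 ops/s), Flint→Machine M1 (2306 ops/s) — total 1995+2097+1915+1240+2014+2306 = 11567 ops/s.
Next-best assignment: Granite→Machine M2, Ridgeline→Machine M4, Ember→Machine M5, Onyx→Machine M7, Pioneer→Machine M6, Flint→Machine M1 = 11495 ops/s.
Every other assignment is strictly worse.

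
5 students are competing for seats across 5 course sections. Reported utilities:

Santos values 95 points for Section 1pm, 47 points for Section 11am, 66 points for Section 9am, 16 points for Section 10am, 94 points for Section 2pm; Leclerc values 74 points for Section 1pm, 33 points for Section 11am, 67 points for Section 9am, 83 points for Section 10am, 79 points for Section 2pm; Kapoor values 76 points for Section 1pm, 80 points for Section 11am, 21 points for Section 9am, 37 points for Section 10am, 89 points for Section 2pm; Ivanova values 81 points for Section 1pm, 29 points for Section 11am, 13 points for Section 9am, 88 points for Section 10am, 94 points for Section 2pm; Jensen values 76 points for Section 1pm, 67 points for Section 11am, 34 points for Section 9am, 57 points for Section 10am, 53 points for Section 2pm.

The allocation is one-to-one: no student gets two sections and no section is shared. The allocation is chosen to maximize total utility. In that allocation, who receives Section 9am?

This is a one-to-one assignment (maximum-weight bipartite matching).
Optimal: Santos→Section 1pm (95 points), Leclerc→Section 9am (67 points), Kapoor→Section 2pm (89 points), Ivanova→Section 10am (88 points), Jensen→Section 11am (67 points) — total 95+67+89+88+67 = 406 points.
Column-greedy (each section in turn goes to its best remaining student) gives 383 points, worse by 23.
Next-best assignment: Santos→Section 2pm, Leclerc→Section 9am, Kapoor→Section 11am, Ivanova→Section 10am, Jensen→Section 1pm = 405 points.
Swapping Kapoor↔Santos (Kapoor→Section 1pm 76 points, Santos→Section 2pm 94 points) loses 14.
Leclerc's own top section is Section 10am (83 points), but forcing Leclerc→Section 10am and reassigning the rest optimally gives only 399 points — worse by 7.

Leclerc receives Section 9am.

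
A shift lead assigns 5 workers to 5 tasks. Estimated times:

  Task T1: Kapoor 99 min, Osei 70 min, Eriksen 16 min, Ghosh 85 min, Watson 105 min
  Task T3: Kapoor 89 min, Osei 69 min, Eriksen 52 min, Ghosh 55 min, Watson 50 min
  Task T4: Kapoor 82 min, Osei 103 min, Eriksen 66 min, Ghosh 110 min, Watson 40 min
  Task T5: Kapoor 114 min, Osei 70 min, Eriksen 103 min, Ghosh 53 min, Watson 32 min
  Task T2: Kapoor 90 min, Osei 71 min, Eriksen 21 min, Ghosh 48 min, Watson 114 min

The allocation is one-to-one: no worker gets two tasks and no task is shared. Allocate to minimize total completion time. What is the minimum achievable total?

Optimal: Kapoor→Task T4 (82 min), Osei→Task T3 (69 min), Eriksen→Task T1 (16 min), Ghosh→Task T2 (48 min), Watson→Task T5 (32 min) — total 82+69+16+48+32 = 247 min.
Column-greedy (each task in turn goes to its cheapest remaining worker) gives 272 min, worse by 25.
Next-best assignment: Kapoor→Task T4, Osei→Task T2, Eriksen→Task T1, Ghosh→Task T3, Watson→Task T5 = 256 min.
No other one-to-one assignment undercuts 247 min.

Minimum total: 247 min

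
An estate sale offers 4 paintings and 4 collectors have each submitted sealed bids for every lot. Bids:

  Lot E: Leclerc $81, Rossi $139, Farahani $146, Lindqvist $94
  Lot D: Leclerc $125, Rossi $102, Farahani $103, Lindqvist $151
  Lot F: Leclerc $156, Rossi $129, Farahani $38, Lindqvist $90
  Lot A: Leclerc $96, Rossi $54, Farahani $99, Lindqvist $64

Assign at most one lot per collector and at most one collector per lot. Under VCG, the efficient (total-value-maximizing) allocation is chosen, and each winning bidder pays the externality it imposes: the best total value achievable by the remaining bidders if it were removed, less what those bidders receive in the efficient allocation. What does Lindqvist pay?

Efficient allocation: Leclerc→Lot F ($156), Rossi→Lot E ($139), Farahani→Lot A ($99), Lindqvist→Lot D ($151); total welfare W = $545.
Lindqvist receives Lot D at value $151, so the others get W − 151 = $394.
Without Lindqvist: best allocation of the remaining 3 bidders over all 4 lots is Leclerc→Lot F ($156), Rossi→Lot D ($102), Farahani→Lot E ($146), total $404.
VCG payment = (others' best without Lindqvist) − (others' welfare with Lindqvist) = 404 − 394 = $10.

Lindqvist pays $10.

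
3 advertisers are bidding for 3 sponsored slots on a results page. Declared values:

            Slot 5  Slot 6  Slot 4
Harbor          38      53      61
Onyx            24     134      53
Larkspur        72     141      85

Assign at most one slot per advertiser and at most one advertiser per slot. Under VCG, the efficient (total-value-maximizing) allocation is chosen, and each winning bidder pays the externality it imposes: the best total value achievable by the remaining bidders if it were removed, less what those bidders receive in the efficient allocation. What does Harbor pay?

Efficient allocation: Harbor→Slot 4 ($61), Onyx→Slot 6 ($134), Larkspur→Slot 5 ($72); total welfare W = $267.
Harbor receives Slot 4 at value $61, so the others get W − 61 = $206.
Without Harbor: best allocation of the remaining 2 bidders over all 3 slots is Onyx→Slot 6 ($134), Larkspur→Slot 4 ($85), total $219.
VCG payment = (others' best without Harbor) − (others' welfare with Harbor) = 219 − 206 = $13.

Harbor pays $13.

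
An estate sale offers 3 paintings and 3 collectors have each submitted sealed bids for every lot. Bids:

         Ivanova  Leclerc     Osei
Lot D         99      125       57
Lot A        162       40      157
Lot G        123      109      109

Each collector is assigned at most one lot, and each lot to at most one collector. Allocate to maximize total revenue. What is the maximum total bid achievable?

Maximum total: $405

Optimal: Ivanova→Lot G ($123), Leclerc→Lot D ($125), Osei→Lot A ($157) — total 123+125+157 = $405.
Next-best assignment: Ivanova→Lot A, Leclerc→Lot D, Osei→Lot G = $396.
Checked against all permutations: $405 is optimal.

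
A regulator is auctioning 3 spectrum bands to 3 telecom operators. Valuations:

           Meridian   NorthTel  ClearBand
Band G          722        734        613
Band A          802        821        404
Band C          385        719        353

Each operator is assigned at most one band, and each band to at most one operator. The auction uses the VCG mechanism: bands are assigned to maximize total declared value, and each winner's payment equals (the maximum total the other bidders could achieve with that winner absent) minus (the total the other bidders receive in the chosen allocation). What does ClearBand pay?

ClearBand pays $22M.

Efficient allocation: Meridian→Band A ($802M), NorthTel→Band C ($719M), ClearBand→Band G ($613M); total welfare W = $2134M.
ClearBand receives Band G at value $613M, so the others get W − 613 = $1521M.
Without ClearBand: best allocation of the remaining 2 bidders over all 3 bands is Meridian→Band G ($722M), NorthTel→Band A ($821M), total $1543M.
VCG payment = (others' best without ClearBand) − (others' welfare with ClearBand) = 1543 − 1521 = $22M.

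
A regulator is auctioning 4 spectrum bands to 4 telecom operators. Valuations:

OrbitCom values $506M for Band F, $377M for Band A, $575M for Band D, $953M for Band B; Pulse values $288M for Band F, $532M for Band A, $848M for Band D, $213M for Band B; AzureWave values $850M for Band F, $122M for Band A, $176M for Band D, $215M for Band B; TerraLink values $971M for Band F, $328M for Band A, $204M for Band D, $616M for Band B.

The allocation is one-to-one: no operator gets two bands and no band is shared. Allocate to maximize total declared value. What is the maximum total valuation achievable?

Max total: $2979M

Optimal: OrbitCom→Band B ($953M), Pulse→Band D ($848M), AzureWave→Band F ($850M), TerraLink→Band A ($328M) — total 953+848+850+328 = $2979M.
Column-greedy (each band in turn goes to its best remaining operator) gives $2293M, worse by 686.
Next-best assignment: OrbitCom→Band B, Pulse→Band D, AzureWave→Band A, TerraLink→Band F = $2894M.
Every other assignment is strictly worse.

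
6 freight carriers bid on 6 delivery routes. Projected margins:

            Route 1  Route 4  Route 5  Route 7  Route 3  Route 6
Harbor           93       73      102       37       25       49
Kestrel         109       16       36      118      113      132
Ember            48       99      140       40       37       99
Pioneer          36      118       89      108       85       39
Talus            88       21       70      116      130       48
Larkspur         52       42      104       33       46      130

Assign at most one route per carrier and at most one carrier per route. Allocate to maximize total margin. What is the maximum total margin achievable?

Maximum total: $729k

Optimal: Harbor→Route 1 ($93k), Kestrel→Route 7 ($118k), Ember→Route 5 ($140k), Pioneer→Route 4 ($118k), Talus→Route 3 ($130k), Larkspur→Route 6 ($130k) — total 93+118+140+118+130+130 = $729k.
Row-greedy (each carrier in turn takes its best remaining route) gives $623k, worse by 106.
Next-best assignment: Harbor→Route 1, Kestrel→Route 3, Ember→Route 5, Pioneer→Route 4, Talus→Route 7, Larkspur→Route 6 = $710k.
Swapping Talus↔Kestrel (Talus→Route 7 $116k, Kestrel→Route 3 $113k) loses 19.
Checked against all permutations: $729k is optimal.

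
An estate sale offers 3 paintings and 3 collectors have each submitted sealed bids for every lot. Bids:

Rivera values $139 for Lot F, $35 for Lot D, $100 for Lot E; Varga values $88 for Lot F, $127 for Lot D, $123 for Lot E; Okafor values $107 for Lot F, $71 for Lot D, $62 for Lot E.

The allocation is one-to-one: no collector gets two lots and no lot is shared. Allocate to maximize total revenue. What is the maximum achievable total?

Optimal: Rivera→Lot E ($100), Varga→Lot D ($127), Okafor→Lot F ($107) — total 100+127+107 = $334.
Max-entry greedy (repeatedly take the single best remaining cell) gives $328, worse by 6.

Maximum total: $334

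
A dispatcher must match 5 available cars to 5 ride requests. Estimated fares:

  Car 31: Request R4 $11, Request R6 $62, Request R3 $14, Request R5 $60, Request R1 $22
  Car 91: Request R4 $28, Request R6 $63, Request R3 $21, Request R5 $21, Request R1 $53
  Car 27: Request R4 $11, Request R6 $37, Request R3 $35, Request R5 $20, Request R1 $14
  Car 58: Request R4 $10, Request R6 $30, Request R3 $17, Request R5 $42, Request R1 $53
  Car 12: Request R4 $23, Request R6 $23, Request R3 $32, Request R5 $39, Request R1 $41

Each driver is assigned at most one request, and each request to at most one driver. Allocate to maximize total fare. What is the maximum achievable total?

Treat this as an assignment problem: match each driver to one request.
Optimal: Car 31→Request R5 ($60), Car 91→Request R6 ($63), Car 27→Request R3 ($35), Car 58→Request R1 ($53), Car 12→Request R4 ($23) — total 60+63+35+53+23 = $234.
Next-best assignment: Car 31→Request R5, Car 91→Request R6, Car 27→Request R4, Car 58→Request R1, Car 12→Request R3 = $219.

Maximum total: $234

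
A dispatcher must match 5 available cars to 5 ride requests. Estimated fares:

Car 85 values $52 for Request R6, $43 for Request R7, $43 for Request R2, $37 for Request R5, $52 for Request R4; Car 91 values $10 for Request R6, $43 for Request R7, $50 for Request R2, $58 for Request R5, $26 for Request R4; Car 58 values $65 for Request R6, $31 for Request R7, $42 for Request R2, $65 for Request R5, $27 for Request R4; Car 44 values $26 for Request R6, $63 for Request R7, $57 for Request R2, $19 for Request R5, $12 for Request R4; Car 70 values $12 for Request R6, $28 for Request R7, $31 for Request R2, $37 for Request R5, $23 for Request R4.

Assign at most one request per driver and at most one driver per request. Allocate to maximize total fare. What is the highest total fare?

Optimal: Car 85→Request R4 ($52), Car 91→Request R5 ($58), Car 58→Request R6 ($65), Car 44→Request R7 ($63), Car 70→Request R2 ($31) — total 52+58+65+63+31 = $269.
Column-greedy (each request in turn goes to its best remaining driver) gives $238, worse by 31.
Next-best assignment: Car 85→Request R4, Car 91→Request R2, Car 58→Request R6, Car 44→Request R7, Car 70→Request R5 = $267.
Swapping Car 91↔Car 58 (Car 91→Request R6 $10, Car 58→Request R5 $65) loses 48.
No other one-to-one assignment exceeds $269.

Maximum total: $269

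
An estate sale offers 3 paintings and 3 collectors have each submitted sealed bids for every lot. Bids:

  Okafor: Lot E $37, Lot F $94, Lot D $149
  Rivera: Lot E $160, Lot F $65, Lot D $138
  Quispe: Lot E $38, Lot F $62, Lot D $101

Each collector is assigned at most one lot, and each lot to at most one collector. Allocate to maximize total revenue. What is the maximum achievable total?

Optimal: Okafor→Lot D ($149), Rivera→Lot E ($160), Quispe→Lot F ($62) — total 149+160+62 = $371.
Column-greedy (each lot in turn goes to its best remaining collector) gives $355, worse by 16.

Maximum total: $371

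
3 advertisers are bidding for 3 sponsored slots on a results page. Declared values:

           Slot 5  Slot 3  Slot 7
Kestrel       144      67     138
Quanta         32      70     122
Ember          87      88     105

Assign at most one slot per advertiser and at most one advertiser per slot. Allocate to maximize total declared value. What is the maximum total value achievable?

Max total: $354

Treat this as an assignment problem: match each advertiser to one slot.
Optimal: Kestrel→Slot 5 ($144), Quanta→Slot 7 ($122), Ember→Slot 3 ($88) — total 144+122+88 = $354.
Next-best assignment: Kestrel→Slot 5, Quanta→Slot 3, Ember→Slot 7 = $319.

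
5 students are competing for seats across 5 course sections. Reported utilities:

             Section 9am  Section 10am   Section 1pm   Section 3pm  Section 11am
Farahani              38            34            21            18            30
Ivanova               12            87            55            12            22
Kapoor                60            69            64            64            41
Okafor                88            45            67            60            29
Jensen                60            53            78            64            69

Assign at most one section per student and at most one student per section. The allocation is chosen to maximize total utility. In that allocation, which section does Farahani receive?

This is a one-to-one assignment (maximum-weight bipartite matching).
Optimal: Farahani→Section 11am (30 points), Ivanova→Section 10am (87 points), Kapoor→Section 3pm (64 points), Okafor→Section 9am (88 points), Jensen→Section 1pm (78 points) — total 30+87+64+88+78 = 347 points.
Row-greedy (each student in turn takes its best remaining section) gives 318 points, worse by 29.
Next-best assignment: Farahani→Section 11am, Ivanova→Section 10am, Kapoor→Section 1pm, Okafor→Section 9am, Jensen→Section 3pm = 333 points.
Farahani's own top section is Section 9am (38 points), but forcing Farahani→Section 9am and reassigning the rest optimally gives only 325 points — worse by 22.

Farahani receives Section 11am.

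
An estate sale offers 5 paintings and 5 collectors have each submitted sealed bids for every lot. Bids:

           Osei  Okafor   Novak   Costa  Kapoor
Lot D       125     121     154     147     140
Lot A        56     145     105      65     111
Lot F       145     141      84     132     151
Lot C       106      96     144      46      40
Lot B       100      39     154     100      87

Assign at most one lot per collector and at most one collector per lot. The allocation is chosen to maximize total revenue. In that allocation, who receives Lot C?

Optimal: Osei→Lot C ($106), Okafor→Lot A ($145), Novak→Lot B ($154), Costa→Lot D ($147), Kapoor→Lot F ($151) — total 106+145+154+147+151 = $703.
Swapping Costa↔Kapoor (Costa→Lot F $132, Kapoor→Lot D $140) loses 26.
Checked against all permutations: $703 is optimal.
Osei's own top lot is Lot F ($145), but forcing Osei→Lot F and reassigning the rest optimally gives only $674 — worse by 29.

Osei receives Lot C.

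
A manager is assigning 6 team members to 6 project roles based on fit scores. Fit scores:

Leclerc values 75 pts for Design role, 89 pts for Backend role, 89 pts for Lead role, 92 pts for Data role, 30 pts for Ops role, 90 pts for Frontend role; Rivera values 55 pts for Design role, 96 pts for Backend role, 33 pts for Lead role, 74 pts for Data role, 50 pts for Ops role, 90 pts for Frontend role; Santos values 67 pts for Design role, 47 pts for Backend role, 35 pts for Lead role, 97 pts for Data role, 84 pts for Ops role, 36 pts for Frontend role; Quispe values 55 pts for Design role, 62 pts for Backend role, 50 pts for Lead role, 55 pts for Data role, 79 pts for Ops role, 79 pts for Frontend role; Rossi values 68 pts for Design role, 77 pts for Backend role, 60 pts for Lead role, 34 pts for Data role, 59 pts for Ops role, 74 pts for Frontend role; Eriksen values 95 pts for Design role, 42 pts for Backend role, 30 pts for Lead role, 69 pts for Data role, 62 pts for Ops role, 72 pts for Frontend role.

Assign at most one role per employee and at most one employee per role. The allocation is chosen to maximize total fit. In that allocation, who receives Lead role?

Leclerc receives Lead role.

Treat this as an assignment problem: match each employee to one role.
Optimal: Leclerc→Lead role (89 pts), Rivera→Backend role (96 pts), Santos→Data role (97 pts), Quispe→Ops role (79 pts), Rossi→Frontend role (74 pts), Eriksen→Design role (95 pts) — total 89+96+97+79+74+95 = 530 pts.
Max-entry greedy (repeatedly take the single best remaining cell) gives 517 pts, worse by 13.
Next-best assignment: Leclerc→Lead role, Rivera→Frontend role, Santos→Data role, Quispe→Ops role, Rossi→Backend role, Eriksen→Design role = 527 pts.
Swapping Quispe↔Eriksen (Quispe→Design role 55 pts, Eriksen→Ops role 62 pts) loses 57.
No other one-to-one assignment exceeds 530 pts.
Leclerc's own top role is Data role (92 pts), but forcing Leclerc→Data role and reassigning the rest optimally gives only 506 pts — worse by 24.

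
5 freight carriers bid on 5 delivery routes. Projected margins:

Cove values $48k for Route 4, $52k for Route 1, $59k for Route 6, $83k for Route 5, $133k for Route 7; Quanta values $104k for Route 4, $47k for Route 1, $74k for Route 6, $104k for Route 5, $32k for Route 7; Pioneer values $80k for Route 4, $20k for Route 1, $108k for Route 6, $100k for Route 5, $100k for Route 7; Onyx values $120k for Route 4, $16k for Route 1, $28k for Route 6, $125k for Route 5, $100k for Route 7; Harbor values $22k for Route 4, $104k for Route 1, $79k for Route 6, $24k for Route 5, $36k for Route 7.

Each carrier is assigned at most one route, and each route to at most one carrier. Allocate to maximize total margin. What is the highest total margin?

Max total: $574k

Optimal: Cove→Route 7 ($133k), Quanta→Route 4 ($104k), Pioneer→Route 6 ($108k), Onyx→Route 5 ($125k), Harbor→Route 1 ($104k) — total 133+104+108+125+104 = $574k.
Column-greedy (each route in turn goes to its best remaining carrier) gives $569k, worse by 5.
Next-best assignment: Cove→Route 7, Quanta→Route 5, Pioneer→Route 6, Onyx→Route 4, Harbor→Route 1 = $569k.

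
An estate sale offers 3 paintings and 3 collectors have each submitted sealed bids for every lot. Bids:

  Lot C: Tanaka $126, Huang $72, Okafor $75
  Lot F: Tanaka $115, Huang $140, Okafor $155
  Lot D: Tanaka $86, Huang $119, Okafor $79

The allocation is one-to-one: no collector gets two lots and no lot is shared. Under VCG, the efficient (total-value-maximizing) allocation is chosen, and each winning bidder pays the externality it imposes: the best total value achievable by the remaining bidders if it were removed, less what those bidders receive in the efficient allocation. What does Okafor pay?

Efficient allocation: Tanaka→Lot C ($126), Huang→Lot D ($119), Okafor→Lot F ($155); total welfare W = $400.
Okafor receives Lot F at value $155, so the others get W − 155 = $245.
Without Okafor: best allocation of the remaining 2 bidders over all 3 lots is Tanaka→Lot C ($126), Huang→Lot F ($140), total $266.
VCG payment = (others' best without Okafor) − (others' welfare with Okafor) = 266 − 245 = $21.

Okafor pays $21.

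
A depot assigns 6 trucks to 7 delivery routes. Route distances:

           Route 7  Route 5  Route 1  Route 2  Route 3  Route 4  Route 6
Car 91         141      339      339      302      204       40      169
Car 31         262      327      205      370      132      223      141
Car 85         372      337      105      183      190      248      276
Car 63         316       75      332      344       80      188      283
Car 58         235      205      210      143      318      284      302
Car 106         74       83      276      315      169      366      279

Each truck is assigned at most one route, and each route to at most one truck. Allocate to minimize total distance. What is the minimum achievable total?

Optimal: Car 91→Route 4 (40 km), Car 31→Route 3 (132 km), Car 85→Route 1 (105 km), Car 63→Route 5 (75 km), Car 58→Route 2 (143 km), Car 106→Route 7 (74 km) — total 40+132+105+75+143+74 = 569 km.
Checked against all permutations: 569 km is optimal.

Minimum total: 569 km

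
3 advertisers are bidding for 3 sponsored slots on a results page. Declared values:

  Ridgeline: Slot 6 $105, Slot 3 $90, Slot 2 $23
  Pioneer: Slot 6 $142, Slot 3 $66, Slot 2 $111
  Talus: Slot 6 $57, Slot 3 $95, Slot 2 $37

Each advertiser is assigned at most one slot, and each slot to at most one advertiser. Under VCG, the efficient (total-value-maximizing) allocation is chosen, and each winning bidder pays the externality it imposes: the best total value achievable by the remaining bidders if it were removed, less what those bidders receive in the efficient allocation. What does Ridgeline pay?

Ridgeline pays $31.

Efficient allocation: Ridgeline→Slot 6 ($105), Pioneer→Slot 2 ($111), Talus→Slot 3 ($95); total welfare W = $311.
Ridgeline receives Slot 6 at value $105, so the others get W − 105 = $206.
Without Ridgeline: best allocation of the remaining 2 bidders over all 3 slots is Pioneer→Slot 6 ($142), Talus→Slot 3 ($95), total $237.
VCG payment = (others' best without Ridgeline) − (others' welfare with Ridgeline) = 237 − 206 = $31.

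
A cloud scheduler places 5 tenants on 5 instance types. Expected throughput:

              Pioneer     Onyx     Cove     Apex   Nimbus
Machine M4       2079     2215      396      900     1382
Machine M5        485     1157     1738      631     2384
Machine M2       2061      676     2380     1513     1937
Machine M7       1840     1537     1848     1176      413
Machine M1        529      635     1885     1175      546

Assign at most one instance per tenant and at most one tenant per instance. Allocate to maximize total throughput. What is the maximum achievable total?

Maximum total: 9994 ops/s

Treat this as an assignment problem: match each tenant to one instance.
Optimal: Pioneer→Machine M7 (1840 ops/s), Onyx→Machine M4 (2215 ops/s), Cove→Machine M2 (2380 ops/s), Apex→Machine M1 (1175 ops/s), Nimbus→Machine M5 (2384 ops/s) — total 1840+2215+2380+1175+2384 = 9994 ops/s.
Row-greedy (each tenant in turn takes its best remaining instance) gives 9555 ops/s, worse by 439.
Swapping Onyx↔Apex (Onyx→Machine M1 635 ops/s, Apex→Machine M4 900 ops/s) loses 1855.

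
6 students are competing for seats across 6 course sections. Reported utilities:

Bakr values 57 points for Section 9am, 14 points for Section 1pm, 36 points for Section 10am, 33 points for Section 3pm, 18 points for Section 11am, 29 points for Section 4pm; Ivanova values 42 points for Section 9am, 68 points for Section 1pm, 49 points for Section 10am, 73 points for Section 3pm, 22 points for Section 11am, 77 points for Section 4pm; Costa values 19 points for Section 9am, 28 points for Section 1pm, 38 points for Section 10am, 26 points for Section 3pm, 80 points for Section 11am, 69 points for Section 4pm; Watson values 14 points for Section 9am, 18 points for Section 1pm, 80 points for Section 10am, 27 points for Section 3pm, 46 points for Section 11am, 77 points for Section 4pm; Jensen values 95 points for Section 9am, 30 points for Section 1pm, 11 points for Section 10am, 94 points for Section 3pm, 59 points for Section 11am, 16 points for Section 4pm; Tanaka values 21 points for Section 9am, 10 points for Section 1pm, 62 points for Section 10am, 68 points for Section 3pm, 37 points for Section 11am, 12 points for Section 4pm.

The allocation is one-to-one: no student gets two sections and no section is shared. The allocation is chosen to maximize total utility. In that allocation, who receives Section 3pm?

Treat this as an assignment problem: match each student to one section.
Optimal: Bakr→Section 9am (57 points), Ivanova→Section 1pm (68 points), Costa→Section 11am (80 points), Watson→Section 4pm (77 points), Jensen→Section 3pm (94 points), Tanaka→Section 10am (62 points) — total 57+68+80+77+94+62 = 438 points.
Max-entry greedy (repeatedly take the single best remaining cell) gives 414 points, worse by 24.
Next-best assignment: Bakr→Section 10am, Ivanova→Section 1pm, Costa→Section 11am, Watson→Section 4pm, Jensen→Section 9am, Tanaka→Section 3pm = 424 points.
Checked against all permutations: 438 points is optimal.
Jensen's own top section is Section 9am (95 points), but forcing Jensen→Section 9am and reassigning the rest optimally gives only 424 points — worse by 14.

Jensen receives Section 3pm.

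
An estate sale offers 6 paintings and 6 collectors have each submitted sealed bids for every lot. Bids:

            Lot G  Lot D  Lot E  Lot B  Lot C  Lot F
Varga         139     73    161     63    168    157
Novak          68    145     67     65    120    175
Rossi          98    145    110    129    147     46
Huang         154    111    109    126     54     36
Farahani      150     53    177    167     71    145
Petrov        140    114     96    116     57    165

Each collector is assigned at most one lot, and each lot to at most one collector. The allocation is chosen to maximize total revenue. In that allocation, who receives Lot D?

Novak receives Lot D.

Optimal: Varga→Lot E ($161), Novak→Lot D ($145), Rossi→Lot C ($147), Huang→Lot G ($154), Farahani→Lot B ($167), Petrov→Lot F ($165) — total 161+145+147+154+167+165 = $939.
Max-entry greedy (repeatedly take the single best remaining cell) gives $935, worse by 4.
Swapping Farahani↔Huang (Farahani→Lot G $150, Huang→Lot B $126) loses 45.
Novak's own top lot is Lot F ($175), but forcing Novak→Lot F and reassigning the rest optimally gives only $935 — worse by 4.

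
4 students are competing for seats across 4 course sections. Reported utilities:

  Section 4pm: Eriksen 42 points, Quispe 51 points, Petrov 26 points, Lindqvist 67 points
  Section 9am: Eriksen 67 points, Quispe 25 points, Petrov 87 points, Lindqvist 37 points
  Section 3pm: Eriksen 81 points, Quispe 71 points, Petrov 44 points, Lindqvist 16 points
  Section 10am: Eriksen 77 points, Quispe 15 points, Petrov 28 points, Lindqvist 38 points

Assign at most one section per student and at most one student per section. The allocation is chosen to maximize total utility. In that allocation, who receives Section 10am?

Treat this as an assignment problem: match each student to one section.
Optimal: Eriksen→Section 10am (77 points), Quispe→Section 3pm (71 points), Petrov→Section 9am (87 points), Lindqvist→Section 4pm (67 points) — total 77+71+87+67 = 302 points.
Row-greedy (each student in turn takes its best remaining section) gives 257 points, worse by 45.
Eriksen's own top section is Section 3pm (81 points), but forcing Eriksen→Section 3pm and reassigning the rest optimally gives only 257 points — worse by 45.

Eriksen receives Section 10am.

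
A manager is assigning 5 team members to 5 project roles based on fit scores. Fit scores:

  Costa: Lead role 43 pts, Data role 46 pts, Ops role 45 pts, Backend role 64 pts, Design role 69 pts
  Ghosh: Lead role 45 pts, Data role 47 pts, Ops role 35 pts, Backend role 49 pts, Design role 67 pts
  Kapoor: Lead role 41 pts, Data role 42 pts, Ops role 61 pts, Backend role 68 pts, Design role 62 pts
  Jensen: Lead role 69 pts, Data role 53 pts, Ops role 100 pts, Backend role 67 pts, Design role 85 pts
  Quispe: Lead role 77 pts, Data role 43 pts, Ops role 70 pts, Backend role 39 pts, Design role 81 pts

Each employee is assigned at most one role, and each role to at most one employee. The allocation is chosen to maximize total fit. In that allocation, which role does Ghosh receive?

Ghosh receives Data role.

Optimal: Costa→Design role (69 pts), Ghosh→Data role (47 pts), Kapoor→Backend role (68 pts), Jensen→Ops role (100 pts), Quispe→Lead role (77 pts) — total 69+47+68+100+77 = 361 pts.
Column-greedy (each role in turn goes to its best remaining employee) gives 322 pts, worse by 39.
Next-best assignment: Costa→Data role, Ghosh→Design role, Kapoor→Backend role, Jensen→Ops role, Quispe→Lead role = 358 pts.
Ghosh's own top role is Design role (67 pts), but forcing Ghosh→Design role and reassigning the rest optimally gives only 358 pts — worse by 3.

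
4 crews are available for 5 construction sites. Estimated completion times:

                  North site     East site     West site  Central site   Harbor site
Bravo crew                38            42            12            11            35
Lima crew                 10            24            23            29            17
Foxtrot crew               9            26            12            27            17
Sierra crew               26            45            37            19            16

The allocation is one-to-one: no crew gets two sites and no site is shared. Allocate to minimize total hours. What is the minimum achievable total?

Minimum total: 49 hours

Treat this as an assignment problem: match each crew to one site.
Optimal: Bravo crew→Central site (11 hours), Lima crew→North site (10 hours), Foxtrot crew→West site (12 hours), Sierra crew→Harbor site (16 hours) — total 11+10+12+16 = 49 hours.
Min-entry greedy (repeatedly take the single cheapest remaining cell) gives 59 hours, worse by 10.
Next-best assignment: Bravo crew→West site, Lima crew→Harbor site, Foxtrot crew→North site, Sierra crew→Central site = 57 hours.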